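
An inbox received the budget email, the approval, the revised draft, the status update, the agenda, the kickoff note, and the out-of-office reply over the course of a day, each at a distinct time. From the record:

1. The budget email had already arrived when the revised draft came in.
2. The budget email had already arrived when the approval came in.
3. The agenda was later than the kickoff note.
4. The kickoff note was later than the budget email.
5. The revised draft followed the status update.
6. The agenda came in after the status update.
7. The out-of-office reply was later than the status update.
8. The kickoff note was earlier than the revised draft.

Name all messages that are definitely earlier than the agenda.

the budget email, the kickoff note, the status update

Directly stated before the agenda: the kickoff note and the status update.
The budget email reaches the agenda via the budget email → the kickoff note → the agenda.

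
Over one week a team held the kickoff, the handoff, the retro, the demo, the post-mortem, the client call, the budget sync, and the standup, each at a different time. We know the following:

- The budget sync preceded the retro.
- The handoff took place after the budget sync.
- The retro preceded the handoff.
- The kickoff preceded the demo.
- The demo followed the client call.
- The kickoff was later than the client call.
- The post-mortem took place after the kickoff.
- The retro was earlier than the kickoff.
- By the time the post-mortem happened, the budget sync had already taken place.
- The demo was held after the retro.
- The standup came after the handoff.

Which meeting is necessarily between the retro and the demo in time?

Tracing the constraints gives the retro → the kickoff → the demo, so the kickoff sits after the retro and before the demo.
No other meeting is forced both after the retro and before the demo.

the kickoff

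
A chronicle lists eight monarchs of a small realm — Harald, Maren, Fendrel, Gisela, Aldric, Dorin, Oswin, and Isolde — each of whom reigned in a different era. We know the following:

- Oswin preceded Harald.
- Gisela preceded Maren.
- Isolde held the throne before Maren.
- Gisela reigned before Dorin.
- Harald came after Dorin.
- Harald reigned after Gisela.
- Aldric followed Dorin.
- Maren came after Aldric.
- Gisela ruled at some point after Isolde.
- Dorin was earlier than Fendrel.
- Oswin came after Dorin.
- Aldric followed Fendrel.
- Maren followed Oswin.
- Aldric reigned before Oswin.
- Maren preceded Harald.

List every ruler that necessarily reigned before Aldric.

Directly stated before Aldric: Dorin and Fendrel.
Gisela reaches Aldric via Gisela → Dorin → Aldric.
Isolde reaches Aldric via Isolde → Gisela → Dorin → Aldric.
No chain forces Maren (or any of the others) ahead of Aldric.

Dorin, Fendrel, Gisela, Isolde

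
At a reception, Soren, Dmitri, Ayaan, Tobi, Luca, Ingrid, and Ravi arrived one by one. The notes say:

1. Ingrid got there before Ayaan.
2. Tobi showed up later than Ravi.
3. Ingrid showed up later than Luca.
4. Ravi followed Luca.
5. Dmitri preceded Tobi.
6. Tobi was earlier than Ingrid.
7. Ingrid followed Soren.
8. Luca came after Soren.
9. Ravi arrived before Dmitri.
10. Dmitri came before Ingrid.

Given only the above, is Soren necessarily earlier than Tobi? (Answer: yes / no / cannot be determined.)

yes

Chain the constraints: Soren → Luca → Ravi → Tobi. Each link is directly stated, so Soren comes before Tobi.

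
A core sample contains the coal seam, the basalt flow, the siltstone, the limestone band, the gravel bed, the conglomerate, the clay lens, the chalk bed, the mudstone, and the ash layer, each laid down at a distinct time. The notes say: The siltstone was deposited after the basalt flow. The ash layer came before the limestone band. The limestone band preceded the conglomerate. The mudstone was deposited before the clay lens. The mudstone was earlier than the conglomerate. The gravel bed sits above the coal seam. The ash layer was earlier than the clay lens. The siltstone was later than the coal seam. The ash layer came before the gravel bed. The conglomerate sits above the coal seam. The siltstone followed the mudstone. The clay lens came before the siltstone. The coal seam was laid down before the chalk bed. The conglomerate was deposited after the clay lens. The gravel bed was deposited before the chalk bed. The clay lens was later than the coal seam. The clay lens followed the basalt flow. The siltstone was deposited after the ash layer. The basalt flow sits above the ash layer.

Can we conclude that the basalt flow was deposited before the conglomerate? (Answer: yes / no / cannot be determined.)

Chain the constraints: the basalt flow → the clay lens → the conglomerate. Each link is directly stated, so the basalt flow comes before the conglomerate.

yes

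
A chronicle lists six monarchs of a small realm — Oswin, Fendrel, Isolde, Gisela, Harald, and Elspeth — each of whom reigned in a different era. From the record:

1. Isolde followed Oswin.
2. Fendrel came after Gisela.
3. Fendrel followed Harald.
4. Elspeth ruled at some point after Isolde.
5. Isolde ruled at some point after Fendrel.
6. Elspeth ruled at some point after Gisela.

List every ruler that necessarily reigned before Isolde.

Directly stated before Isolde: Fendrel and Oswin.
Gisela reaches Isolde via Gisela → Fendrel → Isolde.
Harald reaches Isolde via Harald → Fendrel → Isolde.
No chain forces Elspeth ahead of Isolde.

Fendrel, Gisela, Harald, Oswin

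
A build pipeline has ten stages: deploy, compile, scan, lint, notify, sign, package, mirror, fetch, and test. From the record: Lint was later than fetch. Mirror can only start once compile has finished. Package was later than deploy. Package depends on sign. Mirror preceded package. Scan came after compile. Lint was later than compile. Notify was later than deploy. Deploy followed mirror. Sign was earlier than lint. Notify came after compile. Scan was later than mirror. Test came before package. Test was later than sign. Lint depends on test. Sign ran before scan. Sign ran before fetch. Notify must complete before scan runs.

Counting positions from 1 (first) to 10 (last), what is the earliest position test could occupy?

2

Sign must come before test — 1 forced predecessor.
Nothing else is forced ahead of test, so its earliest slot is position 1 + 1 = 2.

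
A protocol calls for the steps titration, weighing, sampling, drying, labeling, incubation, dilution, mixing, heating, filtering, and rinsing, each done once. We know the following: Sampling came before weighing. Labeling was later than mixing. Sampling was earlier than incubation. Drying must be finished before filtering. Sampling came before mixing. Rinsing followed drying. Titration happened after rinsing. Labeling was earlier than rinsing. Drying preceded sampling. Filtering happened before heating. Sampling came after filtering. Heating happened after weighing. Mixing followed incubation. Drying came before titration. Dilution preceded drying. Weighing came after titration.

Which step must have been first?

Dilution has a chain of constraints placing it before every other step, so dilution must be first.

dilution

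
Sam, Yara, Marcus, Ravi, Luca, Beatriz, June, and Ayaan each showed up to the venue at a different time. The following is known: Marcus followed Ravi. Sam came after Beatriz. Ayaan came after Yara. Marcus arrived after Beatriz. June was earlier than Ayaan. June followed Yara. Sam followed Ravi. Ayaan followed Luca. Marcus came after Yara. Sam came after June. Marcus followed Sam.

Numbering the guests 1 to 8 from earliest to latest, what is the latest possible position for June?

5

June must come before Ayaan, Marcus, and Sam — 3 guests forced after them.
Everything else can be placed before June in some valid order, so June can sit as late as position 8 − 3 = 5.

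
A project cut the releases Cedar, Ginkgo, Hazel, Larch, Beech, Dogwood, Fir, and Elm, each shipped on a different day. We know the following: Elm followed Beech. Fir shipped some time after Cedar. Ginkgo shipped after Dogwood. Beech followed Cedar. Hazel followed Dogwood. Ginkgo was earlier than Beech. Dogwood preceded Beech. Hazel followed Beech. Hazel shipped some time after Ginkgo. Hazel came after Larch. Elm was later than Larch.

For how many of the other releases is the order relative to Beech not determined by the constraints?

Forced before Beech: Cedar, Dogwood, and Ginkgo; forced after Beech: Elm and Hazel.
That leaves Fir and Larch with no forced order relative to Beech — 2.

2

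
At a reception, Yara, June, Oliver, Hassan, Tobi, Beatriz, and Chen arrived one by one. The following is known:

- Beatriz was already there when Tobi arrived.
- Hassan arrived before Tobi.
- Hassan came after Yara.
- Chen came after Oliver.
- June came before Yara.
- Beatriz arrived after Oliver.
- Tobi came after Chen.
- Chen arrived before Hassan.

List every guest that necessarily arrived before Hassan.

Chen, June, Oliver, Yara

Directly stated before Hassan: Chen and Yara.
June reaches Hassan via June → Yara → Hassan.
Oliver reaches Hassan via Oliver → Chen → Hassan.
No chain forces Beatriz (or any of the others) ahead of Hassan.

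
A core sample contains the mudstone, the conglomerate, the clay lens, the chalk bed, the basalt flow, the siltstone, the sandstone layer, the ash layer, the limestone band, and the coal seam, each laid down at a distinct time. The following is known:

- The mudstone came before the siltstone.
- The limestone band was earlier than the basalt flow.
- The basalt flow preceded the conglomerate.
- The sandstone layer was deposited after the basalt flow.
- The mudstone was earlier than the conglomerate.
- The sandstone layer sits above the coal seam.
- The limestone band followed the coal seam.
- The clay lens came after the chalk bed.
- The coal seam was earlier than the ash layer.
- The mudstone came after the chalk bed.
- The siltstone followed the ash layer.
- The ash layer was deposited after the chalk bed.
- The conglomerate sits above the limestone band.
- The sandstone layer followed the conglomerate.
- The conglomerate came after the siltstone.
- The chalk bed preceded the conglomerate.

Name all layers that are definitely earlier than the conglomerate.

the ash layer, the basalt flow, the chalk bed, the coal seam, the limestone band, the mudstone, the siltstone

Directly stated before the conglomerate: the basalt flow, the chalk bed, the limestone band, the mudstone, and the siltstone.
The ash layer reaches the conglomerate via the ash layer → the siltstone → the conglomerate.
The coal seam reaches the conglomerate via the coal seam → the limestone band → the conglomerate.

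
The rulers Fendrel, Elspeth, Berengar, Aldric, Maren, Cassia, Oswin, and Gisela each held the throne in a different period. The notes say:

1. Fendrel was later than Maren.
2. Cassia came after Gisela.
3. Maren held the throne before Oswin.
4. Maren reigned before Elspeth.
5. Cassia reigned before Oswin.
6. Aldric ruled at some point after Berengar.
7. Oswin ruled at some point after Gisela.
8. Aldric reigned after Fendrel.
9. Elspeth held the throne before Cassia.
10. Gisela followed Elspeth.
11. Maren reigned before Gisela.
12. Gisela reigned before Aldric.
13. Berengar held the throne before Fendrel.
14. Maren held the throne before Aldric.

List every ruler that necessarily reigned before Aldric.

Berengar, Elspeth, Fendrel, Gisela, Maren

Directly stated before Aldric: Berengar, Fendrel, Gisela, and Maren.
Elspeth reaches Aldric via Elspeth → Gisela → Aldric.
No chain forces Oswin (or any of the others) ahead of Aldric.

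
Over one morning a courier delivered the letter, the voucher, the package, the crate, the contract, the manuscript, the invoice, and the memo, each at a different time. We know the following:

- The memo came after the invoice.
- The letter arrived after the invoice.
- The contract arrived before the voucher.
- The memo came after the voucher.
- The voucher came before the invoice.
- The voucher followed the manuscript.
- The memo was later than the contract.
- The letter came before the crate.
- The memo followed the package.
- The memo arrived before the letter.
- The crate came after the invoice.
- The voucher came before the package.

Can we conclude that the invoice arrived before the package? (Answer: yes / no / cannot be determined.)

No chain of stated constraints runs from the invoice to the package, and none runs from the package to the invoice either.
So the relative order of the invoice and the package is not fixed by the given facts.

cannot be determined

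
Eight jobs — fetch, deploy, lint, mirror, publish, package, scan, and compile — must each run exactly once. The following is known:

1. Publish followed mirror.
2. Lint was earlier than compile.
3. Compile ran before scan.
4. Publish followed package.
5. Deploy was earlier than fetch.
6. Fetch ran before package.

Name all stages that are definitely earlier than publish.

Directly stated before publish: mirror and package.
Deploy reaches publish via deploy → fetch → package → publish.
Fetch reaches publish via fetch → package → publish.
No chain forces lint (or any of the others) ahead of publish.

deploy, fetch, mirror, package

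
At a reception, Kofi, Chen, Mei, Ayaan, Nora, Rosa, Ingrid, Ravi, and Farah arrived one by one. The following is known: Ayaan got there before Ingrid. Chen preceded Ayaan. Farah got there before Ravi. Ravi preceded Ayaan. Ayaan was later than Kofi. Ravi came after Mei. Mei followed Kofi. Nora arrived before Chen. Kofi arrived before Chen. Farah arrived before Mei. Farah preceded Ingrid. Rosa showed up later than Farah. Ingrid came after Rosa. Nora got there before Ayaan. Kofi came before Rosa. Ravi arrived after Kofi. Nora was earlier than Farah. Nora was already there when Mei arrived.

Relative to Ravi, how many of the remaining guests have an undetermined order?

Forced before Ravi: Farah, Kofi, Mei, and Nora; forced after Ravi: Ayaan and Ingrid.
That leaves Chen and Rosa with no forced order relative to Ravi — 2.

2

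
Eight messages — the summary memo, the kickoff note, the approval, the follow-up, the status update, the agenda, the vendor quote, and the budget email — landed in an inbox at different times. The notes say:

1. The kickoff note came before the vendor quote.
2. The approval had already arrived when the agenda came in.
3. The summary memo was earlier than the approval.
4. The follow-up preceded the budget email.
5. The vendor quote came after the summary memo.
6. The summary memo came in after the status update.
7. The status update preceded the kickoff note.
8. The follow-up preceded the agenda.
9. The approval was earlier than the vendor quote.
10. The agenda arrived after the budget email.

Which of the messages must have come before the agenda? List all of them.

the approval, the budget email, the follow-up, the status update, the summary memo

Directly stated before the agenda: the approval, the budget email, and the follow-up.
The status update reaches the agenda via the status update → the summary memo → the approval → the agenda.
The summary memo reaches the agenda via the summary memo → the approval → the agenda.
No chain forces the kickoff note (or any of the others) ahead of the agenda.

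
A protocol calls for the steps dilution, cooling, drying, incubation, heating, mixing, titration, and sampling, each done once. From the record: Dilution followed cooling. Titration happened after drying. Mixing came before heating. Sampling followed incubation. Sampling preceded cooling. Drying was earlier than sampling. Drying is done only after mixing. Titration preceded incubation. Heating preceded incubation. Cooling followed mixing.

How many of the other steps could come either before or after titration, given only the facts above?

Forced before titration: drying and mixing; forced after titration: cooling, dilution, incubation, and sampling.
That leaves heating with no forced order relative to titration — 1.

1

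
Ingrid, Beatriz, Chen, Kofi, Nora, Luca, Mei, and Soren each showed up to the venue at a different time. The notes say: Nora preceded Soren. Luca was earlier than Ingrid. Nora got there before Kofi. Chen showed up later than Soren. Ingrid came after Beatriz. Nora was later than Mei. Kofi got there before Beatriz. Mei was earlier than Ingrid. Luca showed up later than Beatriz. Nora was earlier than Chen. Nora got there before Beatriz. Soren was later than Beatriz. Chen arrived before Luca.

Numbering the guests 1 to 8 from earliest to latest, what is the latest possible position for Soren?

Soren must come before Chen, Ingrid, and Luca — 3 guests forced after them.
Everything else can be placed before Soren in some valid order, so Soren can sit as late as position 8 − 3 = 5.

5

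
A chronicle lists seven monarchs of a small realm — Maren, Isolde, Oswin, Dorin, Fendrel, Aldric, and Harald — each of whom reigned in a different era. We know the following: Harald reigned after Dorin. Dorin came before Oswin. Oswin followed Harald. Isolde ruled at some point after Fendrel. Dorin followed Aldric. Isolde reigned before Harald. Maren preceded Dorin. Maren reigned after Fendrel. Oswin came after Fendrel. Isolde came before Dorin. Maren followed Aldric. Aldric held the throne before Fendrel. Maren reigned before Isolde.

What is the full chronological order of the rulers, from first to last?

The constraints fix every adjacent pair, so only one ordering works:
Aldric → Fendrel → Maren → Isolde → Dorin → Harald → Oswin.

Aldric, Fendrel, Maren, Isolde, Dorin, Harald, Oswin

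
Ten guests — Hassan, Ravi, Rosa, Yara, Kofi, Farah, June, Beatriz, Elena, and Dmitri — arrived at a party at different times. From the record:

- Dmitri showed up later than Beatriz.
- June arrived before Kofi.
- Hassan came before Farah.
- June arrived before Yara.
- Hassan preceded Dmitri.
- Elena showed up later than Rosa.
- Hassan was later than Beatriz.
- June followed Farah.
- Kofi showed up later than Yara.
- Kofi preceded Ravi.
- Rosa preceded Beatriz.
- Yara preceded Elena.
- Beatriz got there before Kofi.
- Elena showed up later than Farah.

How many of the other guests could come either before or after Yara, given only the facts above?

1

Forced before Yara: Beatriz, Farah, Hassan, June, and Rosa; forced after Yara: Elena, Kofi, and Ravi.
That leaves Dmitri with no forced order relative to Yara — 1.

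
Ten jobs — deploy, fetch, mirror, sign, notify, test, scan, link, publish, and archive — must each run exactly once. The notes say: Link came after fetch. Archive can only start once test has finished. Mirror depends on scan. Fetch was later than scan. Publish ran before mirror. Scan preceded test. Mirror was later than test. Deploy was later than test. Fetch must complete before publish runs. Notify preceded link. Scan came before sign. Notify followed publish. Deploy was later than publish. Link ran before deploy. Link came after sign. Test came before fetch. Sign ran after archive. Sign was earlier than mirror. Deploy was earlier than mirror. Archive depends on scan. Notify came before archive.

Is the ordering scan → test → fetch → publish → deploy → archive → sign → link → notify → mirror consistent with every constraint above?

The constraints require link before deploy, but in the proposed sequence deploy appears ahead of link. That one violation is enough.

no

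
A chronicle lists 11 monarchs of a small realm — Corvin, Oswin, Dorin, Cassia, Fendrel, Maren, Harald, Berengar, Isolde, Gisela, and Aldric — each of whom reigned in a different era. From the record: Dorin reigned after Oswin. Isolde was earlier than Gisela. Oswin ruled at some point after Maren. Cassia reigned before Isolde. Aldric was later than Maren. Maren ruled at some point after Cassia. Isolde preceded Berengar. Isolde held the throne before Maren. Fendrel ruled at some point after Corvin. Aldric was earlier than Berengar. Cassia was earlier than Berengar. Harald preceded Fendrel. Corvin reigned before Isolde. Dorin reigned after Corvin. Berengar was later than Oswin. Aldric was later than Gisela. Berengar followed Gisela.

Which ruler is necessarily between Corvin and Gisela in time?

Tracing the constraints gives Corvin → Isolde → Gisela, so Isolde sits after Corvin and before Gisela.
No other ruler is forced both after Corvin and before Gisela.

Isolde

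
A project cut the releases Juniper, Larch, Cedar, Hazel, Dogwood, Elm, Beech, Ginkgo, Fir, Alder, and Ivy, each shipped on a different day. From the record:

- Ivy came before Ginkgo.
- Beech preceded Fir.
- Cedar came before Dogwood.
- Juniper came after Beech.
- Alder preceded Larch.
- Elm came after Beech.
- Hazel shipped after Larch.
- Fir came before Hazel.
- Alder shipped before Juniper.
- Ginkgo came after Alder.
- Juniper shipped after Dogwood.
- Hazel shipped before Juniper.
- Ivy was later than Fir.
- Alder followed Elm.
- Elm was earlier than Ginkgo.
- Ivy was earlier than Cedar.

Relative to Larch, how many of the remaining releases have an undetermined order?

5

Forced before Larch: Alder, Beech, and Elm; forced after Larch: Hazel and Juniper.
That leaves Cedar, Dogwood, Fir, Ginkgo, and Ivy with no forced order relative to Larch — 5.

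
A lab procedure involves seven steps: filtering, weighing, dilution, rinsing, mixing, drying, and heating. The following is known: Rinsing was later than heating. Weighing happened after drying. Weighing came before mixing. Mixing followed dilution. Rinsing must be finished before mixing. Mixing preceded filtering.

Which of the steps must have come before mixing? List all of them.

Directly stated before mixing: dilution, rinsing, and weighing.
Drying reaches mixing via drying → weighing → mixing.
Heating reaches mixing via heating → rinsing → mixing.

dilution, drying, heating, rinsing, weighing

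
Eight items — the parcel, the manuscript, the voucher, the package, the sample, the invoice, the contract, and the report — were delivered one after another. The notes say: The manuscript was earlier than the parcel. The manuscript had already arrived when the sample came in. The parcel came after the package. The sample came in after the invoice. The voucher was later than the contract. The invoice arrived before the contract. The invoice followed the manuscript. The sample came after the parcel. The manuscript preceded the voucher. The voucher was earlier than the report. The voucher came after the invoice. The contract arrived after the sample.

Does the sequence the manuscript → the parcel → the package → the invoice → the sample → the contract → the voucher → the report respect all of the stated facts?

no

The constraints require the package before the parcel, but in the proposed sequence the parcel appears ahead of the package. That one violation is enough.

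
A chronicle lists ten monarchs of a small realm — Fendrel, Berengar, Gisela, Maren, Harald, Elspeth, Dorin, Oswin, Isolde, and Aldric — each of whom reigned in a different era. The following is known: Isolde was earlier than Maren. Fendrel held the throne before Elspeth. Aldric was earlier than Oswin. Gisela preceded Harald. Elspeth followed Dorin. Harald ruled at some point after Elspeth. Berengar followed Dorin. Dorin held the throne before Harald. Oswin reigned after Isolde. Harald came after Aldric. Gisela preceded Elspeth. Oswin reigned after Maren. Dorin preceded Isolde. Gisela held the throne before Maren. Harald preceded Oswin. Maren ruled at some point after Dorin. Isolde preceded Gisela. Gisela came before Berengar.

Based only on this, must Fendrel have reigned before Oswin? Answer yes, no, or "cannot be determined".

Chain the constraints: Fendrel → Elspeth → Harald → Oswin. Each link is directly stated, so Fendrel comes before Oswin.

yes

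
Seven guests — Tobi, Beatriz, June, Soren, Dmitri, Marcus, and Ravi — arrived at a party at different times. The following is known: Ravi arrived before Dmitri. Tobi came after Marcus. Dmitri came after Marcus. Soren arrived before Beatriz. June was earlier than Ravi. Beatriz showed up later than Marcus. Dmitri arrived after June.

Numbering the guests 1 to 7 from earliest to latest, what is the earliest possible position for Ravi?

2

June must come before Ravi — 1 forced predecessor.
Nothing else is forced ahead of Ravi, so their earliest slot is position 1 + 1 = 2.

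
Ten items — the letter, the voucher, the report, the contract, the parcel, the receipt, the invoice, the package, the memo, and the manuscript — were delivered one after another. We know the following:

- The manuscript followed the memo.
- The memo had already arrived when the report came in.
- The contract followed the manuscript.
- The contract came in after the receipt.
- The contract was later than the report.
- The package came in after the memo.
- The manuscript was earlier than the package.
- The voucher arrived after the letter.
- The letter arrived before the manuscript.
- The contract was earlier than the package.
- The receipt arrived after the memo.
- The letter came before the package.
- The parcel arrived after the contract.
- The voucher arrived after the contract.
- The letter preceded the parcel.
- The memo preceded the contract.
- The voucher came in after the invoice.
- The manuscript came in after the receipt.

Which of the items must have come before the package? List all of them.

the contract, the letter, the manuscript, the memo, the receipt, the report

Directly stated before the package: the contract, the letter, the manuscript, and the memo.
The receipt reaches the package via the receipt → the contract → the package.
The report reaches the package via the report → the contract → the package.
No chain forces the parcel (or any of the others) ahead of the package.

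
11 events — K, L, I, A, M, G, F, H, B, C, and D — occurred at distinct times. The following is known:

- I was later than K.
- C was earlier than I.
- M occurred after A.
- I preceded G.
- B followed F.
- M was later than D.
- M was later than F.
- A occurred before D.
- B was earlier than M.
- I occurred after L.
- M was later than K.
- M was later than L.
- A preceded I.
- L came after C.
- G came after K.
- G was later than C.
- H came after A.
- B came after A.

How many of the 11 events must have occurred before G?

5

Directly stated before G: C, I, and K.
A reaches G via A → I → G.
L reaches G via L → I → G.
No chain forces F (or any of the others) ahead of G.
That's A, C, I, K, and L — 5 in all.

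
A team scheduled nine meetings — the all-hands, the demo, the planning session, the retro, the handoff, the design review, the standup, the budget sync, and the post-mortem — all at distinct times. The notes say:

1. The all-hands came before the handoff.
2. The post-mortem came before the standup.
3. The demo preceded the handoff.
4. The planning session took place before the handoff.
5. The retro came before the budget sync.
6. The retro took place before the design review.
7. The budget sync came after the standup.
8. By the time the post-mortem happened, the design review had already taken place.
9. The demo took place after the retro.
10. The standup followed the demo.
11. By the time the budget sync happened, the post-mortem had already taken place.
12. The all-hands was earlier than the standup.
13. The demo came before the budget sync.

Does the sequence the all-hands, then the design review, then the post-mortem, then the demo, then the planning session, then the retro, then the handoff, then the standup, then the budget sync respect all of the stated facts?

The constraints require the retro before the demo, but in the proposed sequence the demo appears ahead of the retro. That one violation is enough.

no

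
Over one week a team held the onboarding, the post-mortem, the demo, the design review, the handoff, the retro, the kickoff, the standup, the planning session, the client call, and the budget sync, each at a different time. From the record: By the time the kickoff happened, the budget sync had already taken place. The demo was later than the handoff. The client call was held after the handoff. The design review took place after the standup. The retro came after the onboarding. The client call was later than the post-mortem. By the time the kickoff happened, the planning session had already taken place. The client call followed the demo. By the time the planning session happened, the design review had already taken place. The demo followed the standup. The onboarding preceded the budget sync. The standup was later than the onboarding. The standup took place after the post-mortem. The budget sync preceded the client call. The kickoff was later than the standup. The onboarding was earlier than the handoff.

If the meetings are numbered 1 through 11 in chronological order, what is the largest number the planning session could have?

The planning session must come before the kickoff — 1 meeting forced after it.
Everything else can be placed before the planning session in some valid order, so the planning session can sit as late as position 11 − 1 = 10.

10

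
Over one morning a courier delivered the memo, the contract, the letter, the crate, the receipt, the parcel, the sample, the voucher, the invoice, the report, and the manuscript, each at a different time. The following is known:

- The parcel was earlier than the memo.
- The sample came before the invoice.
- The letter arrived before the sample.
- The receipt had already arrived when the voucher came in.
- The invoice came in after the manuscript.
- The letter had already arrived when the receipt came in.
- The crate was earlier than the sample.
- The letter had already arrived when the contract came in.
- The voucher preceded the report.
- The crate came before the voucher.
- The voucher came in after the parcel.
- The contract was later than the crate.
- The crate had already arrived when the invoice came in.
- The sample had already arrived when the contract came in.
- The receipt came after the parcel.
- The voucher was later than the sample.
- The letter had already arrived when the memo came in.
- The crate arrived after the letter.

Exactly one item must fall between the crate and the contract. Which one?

Tracing the constraints gives the crate → the sample → the contract, so the sample sits after the crate and before the contract.
No other item is forced both after the crate and before the contract.

the sample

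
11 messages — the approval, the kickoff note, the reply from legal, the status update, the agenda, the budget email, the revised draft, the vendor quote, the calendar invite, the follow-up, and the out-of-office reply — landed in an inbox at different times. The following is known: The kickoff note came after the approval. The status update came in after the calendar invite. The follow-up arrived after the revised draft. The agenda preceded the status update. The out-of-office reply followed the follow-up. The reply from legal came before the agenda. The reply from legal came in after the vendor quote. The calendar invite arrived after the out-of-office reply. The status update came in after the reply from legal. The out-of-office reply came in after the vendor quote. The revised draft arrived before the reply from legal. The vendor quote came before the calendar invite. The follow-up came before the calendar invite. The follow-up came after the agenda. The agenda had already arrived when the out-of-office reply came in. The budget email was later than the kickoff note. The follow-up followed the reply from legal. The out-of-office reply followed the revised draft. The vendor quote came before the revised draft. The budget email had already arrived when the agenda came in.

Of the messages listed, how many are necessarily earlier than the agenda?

6

Directly stated before the agenda: the budget email and the reply from legal.
The approval reaches the agenda via the approval → the kickoff note → the budget email → the agenda.
The kickoff note reaches the agenda via the kickoff note → the budget email → the agenda.
The revised draft reaches the agenda via the revised draft → the reply from legal → the agenda.
Likewise the vendor quote reaches the agenda by chaining the stated constraints.
No chain forces the calendar invite (or any of the others) ahead of the agenda.
That's the approval, the budget email, the kickoff note, the reply from legal, the revised draft, and the vendor quote — 6 in all.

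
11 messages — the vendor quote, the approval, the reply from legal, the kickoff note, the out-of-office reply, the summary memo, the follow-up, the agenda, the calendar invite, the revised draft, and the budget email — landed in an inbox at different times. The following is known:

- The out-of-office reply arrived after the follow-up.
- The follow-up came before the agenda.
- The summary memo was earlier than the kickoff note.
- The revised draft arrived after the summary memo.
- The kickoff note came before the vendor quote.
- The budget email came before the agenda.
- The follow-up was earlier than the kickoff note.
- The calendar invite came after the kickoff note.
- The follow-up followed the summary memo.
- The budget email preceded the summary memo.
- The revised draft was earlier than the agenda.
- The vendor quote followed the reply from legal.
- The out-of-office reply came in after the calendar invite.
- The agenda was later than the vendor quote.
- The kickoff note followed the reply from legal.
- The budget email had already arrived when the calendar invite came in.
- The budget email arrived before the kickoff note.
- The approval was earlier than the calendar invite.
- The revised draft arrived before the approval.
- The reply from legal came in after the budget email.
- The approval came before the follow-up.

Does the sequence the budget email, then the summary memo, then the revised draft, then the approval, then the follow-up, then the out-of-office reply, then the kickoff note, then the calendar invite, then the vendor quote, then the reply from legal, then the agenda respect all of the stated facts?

The constraints require the calendar invite before the out-of-office reply, but in the proposed sequence the out-of-office reply appears ahead of the calendar invite. That one violation is enough.

no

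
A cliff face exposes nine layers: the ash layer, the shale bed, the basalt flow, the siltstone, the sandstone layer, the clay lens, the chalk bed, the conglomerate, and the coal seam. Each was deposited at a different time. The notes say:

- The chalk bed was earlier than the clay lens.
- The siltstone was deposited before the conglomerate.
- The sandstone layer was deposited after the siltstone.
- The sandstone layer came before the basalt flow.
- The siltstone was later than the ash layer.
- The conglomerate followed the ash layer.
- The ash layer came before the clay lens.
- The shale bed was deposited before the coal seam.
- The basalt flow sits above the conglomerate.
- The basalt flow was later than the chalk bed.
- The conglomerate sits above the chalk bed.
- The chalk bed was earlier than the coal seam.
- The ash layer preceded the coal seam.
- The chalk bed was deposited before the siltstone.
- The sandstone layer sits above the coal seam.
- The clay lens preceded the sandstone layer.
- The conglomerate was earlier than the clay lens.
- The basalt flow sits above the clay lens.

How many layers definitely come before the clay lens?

4

Directly stated before the clay lens: the ash layer, the chalk bed, and the conglomerate.
The siltstone reaches the clay lens via the siltstone → the conglomerate → the clay lens.
No chain forces the coal seam (or any of the others) ahead of the clay lens.
That's the ash layer, the chalk bed, the conglomerate, and the siltstone — 4 in all.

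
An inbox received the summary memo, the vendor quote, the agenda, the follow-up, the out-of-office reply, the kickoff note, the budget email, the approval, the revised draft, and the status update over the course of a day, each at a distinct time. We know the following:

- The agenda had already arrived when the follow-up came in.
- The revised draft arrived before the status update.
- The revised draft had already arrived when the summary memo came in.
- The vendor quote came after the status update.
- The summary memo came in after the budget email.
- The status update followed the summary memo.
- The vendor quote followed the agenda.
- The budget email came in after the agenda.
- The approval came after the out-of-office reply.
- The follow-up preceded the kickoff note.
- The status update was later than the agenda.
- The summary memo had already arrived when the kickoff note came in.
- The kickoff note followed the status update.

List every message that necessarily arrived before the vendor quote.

Directly stated before the vendor quote: the agenda and the status update.
The budget email reaches the vendor quote via the budget email → the summary memo → the status update → the vendor quote.
The revised draft reaches the vendor quote via the revised draft → the status update → the vendor quote.
The summary memo reaches the vendor quote via the summary memo → the status update → the vendor quote.

the agenda, the budget email, the revised draft, the status update, the summary memo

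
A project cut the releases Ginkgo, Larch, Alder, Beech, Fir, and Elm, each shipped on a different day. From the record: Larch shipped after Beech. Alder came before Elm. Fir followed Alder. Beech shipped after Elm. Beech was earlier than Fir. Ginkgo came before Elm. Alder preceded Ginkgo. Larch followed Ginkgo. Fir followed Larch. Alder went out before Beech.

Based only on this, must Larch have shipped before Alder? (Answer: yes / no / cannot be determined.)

Tracing the constraints gives Alder → Beech → Larch, so Alder must come before Larch.
That means Larch cannot be before Alder.

no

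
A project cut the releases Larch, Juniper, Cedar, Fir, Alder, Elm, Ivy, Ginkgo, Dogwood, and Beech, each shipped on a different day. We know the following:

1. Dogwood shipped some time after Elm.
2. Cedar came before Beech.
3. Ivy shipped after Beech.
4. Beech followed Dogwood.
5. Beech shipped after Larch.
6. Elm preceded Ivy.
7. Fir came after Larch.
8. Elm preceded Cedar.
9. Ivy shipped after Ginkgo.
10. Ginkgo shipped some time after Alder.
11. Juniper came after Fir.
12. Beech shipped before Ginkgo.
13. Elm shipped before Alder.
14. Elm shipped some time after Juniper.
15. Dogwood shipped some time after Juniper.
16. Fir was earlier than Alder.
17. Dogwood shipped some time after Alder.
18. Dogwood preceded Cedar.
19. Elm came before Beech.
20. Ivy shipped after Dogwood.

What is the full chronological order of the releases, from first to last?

The constraints fix every adjacent pair, so only one ordering works:
Larch → Fir → Juniper → Elm → Alder → Dogwood → Cedar → Beech → Ginkgo → Ivy.

Larch, Fir, Juniper, Elm, Alder, Dogwood, Cedar, Beech, Ginkgo, Ivy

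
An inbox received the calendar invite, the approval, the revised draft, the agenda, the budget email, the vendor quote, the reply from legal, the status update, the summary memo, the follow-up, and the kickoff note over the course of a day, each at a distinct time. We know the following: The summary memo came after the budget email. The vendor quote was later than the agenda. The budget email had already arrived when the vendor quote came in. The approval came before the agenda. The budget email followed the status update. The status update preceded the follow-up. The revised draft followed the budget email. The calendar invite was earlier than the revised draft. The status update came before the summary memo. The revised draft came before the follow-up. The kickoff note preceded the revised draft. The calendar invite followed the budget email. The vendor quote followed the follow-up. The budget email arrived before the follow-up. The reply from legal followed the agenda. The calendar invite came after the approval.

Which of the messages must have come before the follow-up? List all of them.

the approval, the budget email, the calendar invite, the kickoff note, the revised draft, the status update

Directly stated before the follow-up: the budget email, the revised draft, and the status update.
The approval reaches the follow-up via the approval → the calendar invite → the revised draft → the follow-up.
The calendar invite reaches the follow-up via the calendar invite → the revised draft → the follow-up.
The kickoff note reaches the follow-up via the kickoff note → the revised draft → the follow-up.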